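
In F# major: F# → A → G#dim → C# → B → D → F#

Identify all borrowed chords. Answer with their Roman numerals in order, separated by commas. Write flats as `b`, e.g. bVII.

bIII, ii°, bVI

The diatonic triads in F# major are F#, G#m, A#m, B, C#, D#m, E#dim. Of the given chords, F#, C# and B are diatonic. But A (A–C#–E) is foreign: the diatonic iii on degree 3 is A#m, whereas A comes from F# minor. It is labeled bIII. G#dim (G#–B–D) is not: scale degree 2 in F# major carries G#m (ii). In F# minor the chord on that degree is G#dim, so here it functions as ii°, borrowed from the parallel minor. D (D–F#–A) doesn't fit — on degree 6 F# major would have D#m (vi). D is the degree-6 chord of F# minor, so it is the borrowed bVI.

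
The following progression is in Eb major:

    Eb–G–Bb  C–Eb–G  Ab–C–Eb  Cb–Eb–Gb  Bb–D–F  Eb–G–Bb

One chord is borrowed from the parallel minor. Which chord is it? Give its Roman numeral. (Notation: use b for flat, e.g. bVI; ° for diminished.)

In Eb major the diatonic chords are Eb, Fm, Gm, Ab, Bb, Cm, Ddim. Eb–G–Bb = Eb, C–Eb–G = Cm, Ab–C–Eb = Ab and Bb–D–F = Bb are all diatonic. Cb–Eb–Gb doesn't fit — on degree 6 Eb major would have Cm (vi). Cb is the degree-6 chord of Eb minor, so it is the borrowed bVI.

bVI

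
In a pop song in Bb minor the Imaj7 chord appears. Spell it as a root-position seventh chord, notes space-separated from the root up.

Imaj7 is built on scale degree 1, which is Bb in both Bb minor and its parallel. Building the major-seventh chord from the parallel major on Bb: Bb–D–F–A.

Bb D F A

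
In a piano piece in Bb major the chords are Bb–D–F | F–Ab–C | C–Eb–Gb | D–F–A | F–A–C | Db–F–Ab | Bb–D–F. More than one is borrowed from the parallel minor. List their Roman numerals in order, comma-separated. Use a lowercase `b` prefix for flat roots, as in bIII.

v, ii°, bIII

The diatonic triads in Bb major are Bb, Cm, Dm, Eb, F, Gm, Adim. Bb–D–F = Bb, D–F–A = Dm and F–A–C = F are all diatonic. F–Ab–C is not: scale degree 5 in Bb major carries F (V). In Bb minor the chord on that degree is Fm, so here it functions as v, borrowed from the parallel minor. But C–Eb–Gb is foreign: the diatonic ii on degree 2 is Cm, whereas Cdim comes from Bb minor. It is labeled ii°. Db–F–Ab doesn't fit — on degree 3 Bb major would have Dm (iii). Db is the degree-3 chord of Bb minor, so it is the borrowed bIII.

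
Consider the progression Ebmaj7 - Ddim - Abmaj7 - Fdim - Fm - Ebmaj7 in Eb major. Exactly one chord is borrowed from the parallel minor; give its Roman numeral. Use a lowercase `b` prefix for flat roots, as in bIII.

ii°

In Eb major the diatonic chords are Eb, Fm, Gm, Ab, Bb, Cm, Ddim. Ebmaj7, Ddim, Abmaj7 and Fm all belong to that set. But Fdim (F–Ab–Cb) is foreign: the diatonic ii on degree 2 is Fm, whereas Fdim comes from Eb minor. It is labeled ii°.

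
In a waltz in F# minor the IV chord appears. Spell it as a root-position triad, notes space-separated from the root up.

The root, B, is scale degree 4 — the same note in F# minor and F# major; only the chord quality changes. In F# major the chord on B is B–D#–F#.

B D# F#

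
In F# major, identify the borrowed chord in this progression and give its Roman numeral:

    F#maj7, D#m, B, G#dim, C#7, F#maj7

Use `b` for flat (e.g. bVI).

In F# major the diatonic chords are F#, G#m, A#m, B, C#, D#m, E#dim. F#maj7, D#m, B and C#7 are all diatonic. G#dim (G#–B–D) doesn't fit — on degree 2 F# major would have G#m (ii). G#dim is the degree-2 chord of F# minor, so it is the borrowed ii°.

ii°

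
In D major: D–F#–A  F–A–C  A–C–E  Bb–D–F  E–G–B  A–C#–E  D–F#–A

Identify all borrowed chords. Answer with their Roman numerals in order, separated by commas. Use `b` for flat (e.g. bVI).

D major has the diatonic set D, Em, F#m, G, A, Bm, C#dim. D–F#–A = D, E–G–B = Em and A–C#–E = A are all diatonic. F–A–C doesn't fit — on degree 3 D major would have F#m (iii). F is the degree-3 chord of D minor, so it is the borrowed bIII. A–C–E is not: scale degree 5 in D major carries A (V). In D minor the chord on that degree is Am, so here it functions as v, borrowed from the parallel minor. Bb–D–F doesn't fit — on degree 6 D major would have Bm (vi). Bb is the degree-6 chord of D minor, so it is the borrowed bVI.

bIII, v, bVI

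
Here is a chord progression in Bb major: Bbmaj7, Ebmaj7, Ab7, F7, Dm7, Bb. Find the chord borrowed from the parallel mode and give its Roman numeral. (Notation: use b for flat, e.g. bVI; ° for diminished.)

bVII7

Bb major has the diatonic set Bb, Cm, Dm, Eb, F, Gm, Adim. Of the given chords, Bbmaj7, Ebmaj7, F7, Dm7 and Bb are diatonic. But Ab7 (Ab–C–Eb–Gb) is foreign: the diatonic vii° on degree 7 is Adim, whereas Ab7 comes from Bb minor. It is labeled bVII7.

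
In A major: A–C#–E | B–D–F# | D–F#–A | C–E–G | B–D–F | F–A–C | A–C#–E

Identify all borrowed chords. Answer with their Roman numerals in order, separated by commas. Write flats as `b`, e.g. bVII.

bIII, ii°, bVI

The diatonic triads in A major are A, Bm, C#m, D, E, F#m, G#dim. A–C#–E = A, B–D–F# = Bm and D–F#–A = D are all diatonic. C–E–G is not: scale degree 3 in A major carries C#m (iii). In A minor the chord on that degree is C, so here it functions as bIII, borrowed from the parallel minor. B–D–F doesn't fit — on degree 2 A major would have Bm (ii). Bdim is the degree-2 chord of A minor, so it is the borrowed ii°. F–A–C doesn't fit — on degree 6 A major would have F#m (vi). F is the degree-6 chord of A minor, so it is the borrowed bVI.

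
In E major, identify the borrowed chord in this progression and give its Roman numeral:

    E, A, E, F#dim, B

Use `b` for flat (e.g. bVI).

The diatonic triads in E major are E, F#m, G#m, A, B, C#m, D#dim. E, A and B are all diatonic. F#dim (F#–A–C) doesn't fit — on degree 2 E major would have F#m (ii). F#dim is the degree-2 chord of E minor, so it is the borrowed ii°.

ii°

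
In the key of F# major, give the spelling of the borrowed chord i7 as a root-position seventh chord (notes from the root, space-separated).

F# A C# E

The root, F#, is scale degree 1 — the same note in F# major and F# minor; only the chord quality changes. In F# minor the chord on F# is F#–A–C#–E.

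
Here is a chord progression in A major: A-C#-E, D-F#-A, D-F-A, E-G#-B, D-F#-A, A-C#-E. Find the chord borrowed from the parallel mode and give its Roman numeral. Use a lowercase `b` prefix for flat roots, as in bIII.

The diatonic triads in A major are A, Bm, C#m, D, E, F#m, G#dim. A–C#–E = A, D–F#–A = D and E–G#–B = E all belong to that set. But D–F–A is foreign: the diatonic IV on degree 4 is D, whereas Dm comes from A minor. It is labeled iv.

iv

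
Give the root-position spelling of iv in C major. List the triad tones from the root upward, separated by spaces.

iv is built on scale degree 4, which is F in both C major and its parallel. Building the minor chord from the parallel minor on F: F–Ab–C.

F Ab C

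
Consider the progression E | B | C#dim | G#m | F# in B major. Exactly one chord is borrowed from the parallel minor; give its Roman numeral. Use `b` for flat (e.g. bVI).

The diatonic triads in B major are B, C#m, D#m, E, F#, G#m, A#dim. E, B, G#m and F# are all diatonic. C#dim (C#–E–G) is not: scale degree 2 in B major carries C#m (ii). In B minor the chord on that degree is C#dim, so here it functions as ii°, borrowed from the parallel minor.

ii°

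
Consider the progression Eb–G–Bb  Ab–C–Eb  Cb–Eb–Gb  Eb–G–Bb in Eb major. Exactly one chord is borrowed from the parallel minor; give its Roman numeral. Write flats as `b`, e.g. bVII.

bVI

Eb major has the diatonic set Eb, Fm, Gm, Ab, Bb, Cm, Ddim. Eb–G–Bb = Eb and Ab–C–Eb = Ab are both diatonic. Cb–Eb–Gb is not: scale degree 6 in Eb major carries Cm (vi). In Eb minor the chord on that degree is Cb, so here it functions as bVI, borrowed from the parallel minor.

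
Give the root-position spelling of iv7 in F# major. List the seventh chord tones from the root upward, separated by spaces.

B D F# A

iv7 is built on scale degree 4, which is B in both F# major and its parallel. In F# minor the chord on B is B–D–F#–A.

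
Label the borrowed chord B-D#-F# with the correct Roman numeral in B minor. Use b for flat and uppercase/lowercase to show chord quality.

B is scale degree 1 in B minor. B–D#–F# is a major chord — the form found in B major, not the diatonic i (Bm). Borrowed into B minor it is written I.

I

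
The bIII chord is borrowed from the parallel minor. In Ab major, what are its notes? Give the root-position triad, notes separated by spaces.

Cb Eb Gb

Scale degree 3 in Ab major is C. bIII uses the lowered form, Cb, taken from Ab minor. Building the major chord from the parallel minor on Cb: Cb–Eb–Gb.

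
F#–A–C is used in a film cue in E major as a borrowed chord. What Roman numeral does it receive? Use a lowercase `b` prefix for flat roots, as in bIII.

F# is scale degree 2 in E major. The diatonic chord on degree 2 would be F#m (ii), but F#–A–C is the diminished chord from E minor. As a borrowed chord it is labeled ii°.

ii°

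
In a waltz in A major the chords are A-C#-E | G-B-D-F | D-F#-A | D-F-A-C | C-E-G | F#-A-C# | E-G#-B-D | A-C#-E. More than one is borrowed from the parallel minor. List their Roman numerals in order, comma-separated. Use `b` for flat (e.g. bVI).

bVII7, iv7, bIII

The diatonic triads in A major are A, Bm, C#m, D, E, F#m, G#dim. Of the given chords, A–C#–E = A, D–F#–A = D, F#–A–C# = F#m and E–G#–B–D = E7 are diatonic. But G–B–D–F is foreign: the diatonic vii° on degree 7 is G#dim, whereas G7 comes from A minor. It is labeled bVII7. D–F–A–C doesn't fit — on degree 4 A major would have D (IV). Dm7 is the degree-4 chord of A minor, so it is the borrowed iv7. But C–E–G is foreign: the diatonic iii on degree 3 is C#m, whereas C comes from A minor. It is labeled bIII.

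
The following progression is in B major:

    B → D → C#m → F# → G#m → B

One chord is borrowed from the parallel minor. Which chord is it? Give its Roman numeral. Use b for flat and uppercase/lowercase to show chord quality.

bIII

B major has the diatonic set B, C#m, D#m, E, F#, G#m, A#dim. Of the given chords, B, C#m, F# and G#m are diatonic. D (D–F#–A) is not: scale degree 3 in B major carries D#m (iii). In B minor the chord on that degree is D, so here it functions as bIII, borrowed from the parallel minor.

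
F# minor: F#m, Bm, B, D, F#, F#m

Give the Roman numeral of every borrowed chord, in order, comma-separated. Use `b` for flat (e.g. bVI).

IV, I

The diatonic triads in F# minor (with V from harmonic minor) are F#m, G#dim, A, Bm, C#, D, E. F#m, Bm and D are all diatonic. B (B–D#–F#) doesn't fit — on degree 4 F# minor would have Bm (iv). B is the degree-4 chord of F# major, so it is the borrowed IV. F# (F#–A#–C#) doesn't fit — on degree 1 F# minor would have F#m (i). F# is the degree-1 chord of F# major, so it is the borrowed I.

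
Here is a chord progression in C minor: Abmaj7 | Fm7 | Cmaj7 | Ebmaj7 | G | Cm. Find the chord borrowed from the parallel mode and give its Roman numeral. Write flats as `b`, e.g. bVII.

In C minor (with V from harmonic minor) the diatonic chords are Cm, Ddim, Eb, Fm, G, Ab, Bb. Abmaj7, Fm7, Ebmaj7, G and Cm all belong to that set. Cmaj7 (C–E–G–B) is not: scale degree 1 in C minor carries Cm (i). In C major the chord on that degree is Cmaj7, so here it functions as Imaj7, borrowed from the parallel major.

Imaj7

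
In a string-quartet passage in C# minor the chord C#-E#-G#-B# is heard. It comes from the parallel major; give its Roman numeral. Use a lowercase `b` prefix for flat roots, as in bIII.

The root C# is the diatonic 1st degree of C# minor; the borrowing shows in the chord quality. The diatonic chord on degree 1 would be C#m (i), but C#–E#–G#–B# is the major-seventh chord from C# major. As a borrowed chord it is labeled Imaj7.

Imaj7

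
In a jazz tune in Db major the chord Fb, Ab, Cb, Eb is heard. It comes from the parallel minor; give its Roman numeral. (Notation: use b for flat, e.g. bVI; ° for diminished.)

The root Fb is the lowered 3rd scale degree — diatonically Db major has F there. Diatonically Db major has Fm (iii) on that degree; Fb–Ab–Cb–Eb is instead the major-seventh chord native to Db minor, so it takes the label bIIImaj7.

bIIImaj7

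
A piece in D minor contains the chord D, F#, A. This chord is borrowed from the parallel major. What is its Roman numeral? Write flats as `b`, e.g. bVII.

I

D is scale degree 1 in D minor. The diatonic chord on degree 1 would be Dm (i), but D–F#–A is the major chord from D major. As a borrowed chord it is labeled I.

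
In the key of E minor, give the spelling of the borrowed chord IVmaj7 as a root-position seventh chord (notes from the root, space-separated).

The root, A, is scale degree 4 — the same note in E minor and E major; only the chord quality changes. Stacking thirds in E major on A gives A–C#–E–G#.

A C# E G#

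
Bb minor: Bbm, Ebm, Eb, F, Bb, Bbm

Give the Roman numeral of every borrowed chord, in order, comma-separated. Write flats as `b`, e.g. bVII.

The diatonic triads in Bb minor (with V from harmonic minor) are Bbm, Cdim, Db, Ebm, F, Gb, Ab. Of the given chords, Bbm, Ebm and F are diatonic. Eb (Eb–G–Bb) doesn't fit — on degree 4 Bb minor would have Ebm (iv). Eb is the degree-4 chord of Bb major, so it is the borrowed IV. Bb (Bb–D–F) doesn't fit — on degree 1 Bb minor would have Bbm (i). Bb is the degree-1 chord of Bb major, so it is the borrowed I.

IV, I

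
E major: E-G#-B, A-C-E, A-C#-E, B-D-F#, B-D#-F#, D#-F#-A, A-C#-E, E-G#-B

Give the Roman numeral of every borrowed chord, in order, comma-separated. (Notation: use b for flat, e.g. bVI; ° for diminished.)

In E major the diatonic chords are E, F#m, G#m, A, B, C#m, D#dim. Of the given chords, E–G#–B = E, A–C#–E = A, B–D#–F# = B and D#–F#–A = D#dim are diatonic. But A–C–E is foreign: the diatonic IV on degree 4 is A, whereas Am comes from E minor. It is labeled iv. But B–D–F# is foreign: the diatonic V on degree 5 is B, whereas Bm comes from E minor. It is labeled v.

iv, v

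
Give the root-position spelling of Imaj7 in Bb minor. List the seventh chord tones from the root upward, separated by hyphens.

Bb-D-F-A

Imaj7 is built on scale degree 1, which is Bb in both Bb minor and its parallel. In Bb major the chord on Bb is Bb–D–F–A.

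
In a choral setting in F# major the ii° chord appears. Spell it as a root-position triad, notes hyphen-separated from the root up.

ii° is built on scale degree 2, which is G# in both F# major and its parallel. Building the diminished chord from the parallel minor on G#: G#–B–D.

G#-B-D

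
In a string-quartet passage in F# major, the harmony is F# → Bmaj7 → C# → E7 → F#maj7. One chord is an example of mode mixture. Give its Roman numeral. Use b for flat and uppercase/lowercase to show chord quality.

The diatonic triads in F# major are F#, G#m, A#m, B, C#, D#m, E#dim. Of the given chords, F#, Bmaj7, C# and F#maj7 are diatonic. But E7 (E–G#–B–D) is foreign: the diatonic vii° on degree 7 is E#dim, whereas E7 comes from F# minor. It is labeled bVII7.

bVII7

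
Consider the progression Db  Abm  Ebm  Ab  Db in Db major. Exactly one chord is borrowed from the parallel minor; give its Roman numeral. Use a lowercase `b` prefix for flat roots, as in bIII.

v

Db major has the diatonic set Db, Ebm, Fm, Gb, Ab, Bbm, Cdim. Db, Ebm and Ab all belong to that set. Abm (Ab–Cb–Eb) doesn't fit — on degree 5 Db major would have Ab (V). Abm is the degree-5 chord of Db minor, so it is the borrowed v.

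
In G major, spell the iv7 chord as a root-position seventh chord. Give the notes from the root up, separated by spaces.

C Eb G Bb

iv7 is built on scale degree 4, which is C in both G major and its parallel. Building the minor-seventh chord from the parallel minor on C: C–Eb–G–Bb.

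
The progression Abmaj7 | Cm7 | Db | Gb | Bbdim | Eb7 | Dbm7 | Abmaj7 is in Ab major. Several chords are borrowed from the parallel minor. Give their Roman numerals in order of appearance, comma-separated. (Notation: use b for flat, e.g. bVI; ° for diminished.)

Ab major has the diatonic set Ab, Bbm, Cm, Db, Eb, Fm, Gdim. Abmaj7, Cm7, Db and Eb7 all belong to that set. Gb (Gb–Bb–Db) is not: scale degree 7 in Ab major carries Gdim (vii°). In Ab minor the chord on that degree is Gb, so here it functions as bVII, borrowed from the parallel minor. Bbdim (Bb–Db–Fb) doesn't fit — on degree 2 Ab major would have Bbm (ii). Bbdim is the degree-2 chord of Ab minor, so it is the borrowed ii°. Dbm7 (Db–Fb–Ab–Cb) doesn't fit — on degree 4 Ab major would have Db (IV). Dbm7 is the degree-4 chord of Ab minor, so it is the borrowed iv7.

bVII, ii°, iv7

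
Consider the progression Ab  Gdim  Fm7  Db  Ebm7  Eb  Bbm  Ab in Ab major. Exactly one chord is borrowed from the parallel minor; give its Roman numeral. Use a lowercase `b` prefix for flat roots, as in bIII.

In Ab major the diatonic chords are Ab, Bbm, Cm, Db, Eb, Fm, Gdim. Of the given chords, Ab, Gdim, Fm7, Db, Eb and Bbm are diatonic. Ebm7 (Eb–Gb–Bb–Db) is not: scale degree 5 in Ab major carries Eb (V). In Ab minor the chord on that degree is Ebm7, so here it functions as v7, borrowed from the parallel minor.

v7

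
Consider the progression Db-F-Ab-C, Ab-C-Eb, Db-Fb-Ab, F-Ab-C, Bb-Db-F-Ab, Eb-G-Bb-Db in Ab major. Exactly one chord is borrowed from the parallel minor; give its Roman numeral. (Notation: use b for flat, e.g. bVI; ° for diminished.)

iv

Ab major has the diatonic set Ab, Bbm, Cm, Db, Eb, Fm, Gdim. Db–F–Ab–C = Dbmaj7, Ab–C–Eb = Ab, F–Ab–C = Fm, Bb–Db–F–Ab = Bbm7 and Eb–G–Bb–Db = Eb7 all belong to that set. Db–Fb–Ab is not: scale degree 4 in Ab major carries Db (IV). In Ab minor the chord on that degree is Dbm, so here it functions as iv, borrowed from the parallel minor.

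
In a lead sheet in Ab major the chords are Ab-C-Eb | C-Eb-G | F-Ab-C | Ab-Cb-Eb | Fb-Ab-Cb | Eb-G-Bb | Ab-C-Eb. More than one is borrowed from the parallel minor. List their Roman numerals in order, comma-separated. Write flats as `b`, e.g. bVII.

In Ab major the diatonic chords are Ab, Bbm, Cm, Db, Eb, Fm, Gdim. Of the given chords, Ab–C–Eb = Ab, C–Eb–G = Cm, F–Ab–C = Fm and Eb–G–Bb = Eb are diatonic. Ab–Cb–Eb doesn't fit — on degree 1 Ab major would have Ab (I). Abm is the degree-1 chord of Ab minor, so it is the borrowed i. Fb–Ab–Cb doesn't fit — on degree 6 Ab major would have Fm (vi). Fb is the degree-6 chord of Ab minor, so it is the borrowed bVI.

i, bVI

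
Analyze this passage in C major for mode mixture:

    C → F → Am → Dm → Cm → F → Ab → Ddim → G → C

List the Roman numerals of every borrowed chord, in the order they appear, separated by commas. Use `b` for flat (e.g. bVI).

C major has the diatonic set C, Dm, Em, F, G, Am, Bdim. C, F, Am, Dm and G all belong to that set. Cm (C–Eb–G) is not: scale degree 1 in C major carries C (I). In C minor the chord on that degree is Cm, so here it functions as i, borrowed from the parallel minor. But Ab (Ab–C–Eb) is foreign: the diatonic vi on degree 6 is Am, whereas Ab comes from C minor. It is labeled bVI. But Ddim (D–F–Ab) is foreign: the diatonic ii on degree 2 is Dm, whereas Ddim comes from C minor. It is labeled ii°.

i, bVI, ii°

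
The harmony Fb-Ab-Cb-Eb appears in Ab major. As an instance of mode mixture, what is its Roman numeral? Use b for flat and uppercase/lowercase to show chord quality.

bVImaj7

In Ab major scale degree 6 is F; Fb is its lowered form, from Ab minor. Fb–Ab–Cb–Eb is a major-seventh chord — the form found in Ab minor, not the diatonic vi (Fm). Borrowed into Ab major it is written bVImaj7.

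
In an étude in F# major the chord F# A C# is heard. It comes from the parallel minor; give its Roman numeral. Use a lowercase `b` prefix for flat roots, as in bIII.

F# is scale degree 1 in F# major. The diatonic chord on degree 1 would be F# (I), but F#–A–C# is the minor chord from F# minor. As a borrowed chord it is labeled i.

i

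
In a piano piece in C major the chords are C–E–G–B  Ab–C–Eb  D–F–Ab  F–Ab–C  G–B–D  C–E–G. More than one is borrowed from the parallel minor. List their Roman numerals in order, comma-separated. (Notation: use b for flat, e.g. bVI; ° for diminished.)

The diatonic triads in C major are C, Dm, Em, F, G, Am, Bdim. C–E–G–B = Cmaj7, G–B–D = G and C–E–G = C all belong to that set. Ab–C–Eb is not: scale degree 6 in C major carries Am (vi). In C minor the chord on that degree is Ab, so here it functions as bVI, borrowed from the parallel minor. D–F–Ab doesn't fit — on degree 2 C major would have Dm (ii). Ddim is the degree-2 chord of C minor, so it is the borrowed ii°. F–Ab–C doesn't fit — on degree 4 C major would have F (IV). Fm is the degree-4 chord of C minor, so it is the borrowed iv.

bVI, ii°, iv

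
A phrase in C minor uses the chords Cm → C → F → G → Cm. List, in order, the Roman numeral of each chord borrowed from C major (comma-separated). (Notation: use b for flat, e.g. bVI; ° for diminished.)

The diatonic triads in C minor (with V from harmonic minor) are Cm, Ddim, Eb, Fm, G, Ab, Bb. Cm and G both belong to that set. C (C–E–G) doesn't fit — on degree 1 C minor would have Cm (i). C is the degree-1 chord of C major, so it is the borrowed I. But F (F–A–C) is foreign: the diatonic iv on degree 4 is Fm, whereas F comes from C major. It is labeled IV.

I, IV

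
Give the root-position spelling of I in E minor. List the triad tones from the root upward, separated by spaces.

The root, E, is scale degree 1 — the same note in E minor and E major; only the chord quality changes. In E major the chord on E is E–G#–B.

E G# B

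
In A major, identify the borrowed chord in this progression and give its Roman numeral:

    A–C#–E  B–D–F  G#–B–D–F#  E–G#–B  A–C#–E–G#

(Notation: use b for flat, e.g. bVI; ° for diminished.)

ii°

The diatonic triads in A major are A, Bm, C#m, D, E, F#m, G#dim. A–C#–E = A, G#–B–D–F# = G#m7b5, E–G#–B = E and A–C#–E–G# = Amaj7 are all diatonic. B–D–F doesn't fit — on degree 2 A major would have Bm (ii). Bdim is the degree-2 chord of A minor, so it is the borrowed ii°.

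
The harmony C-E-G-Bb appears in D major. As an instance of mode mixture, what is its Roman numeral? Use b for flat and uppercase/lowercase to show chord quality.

bVII7

C is the lowered form of scale degree 7 in D major (the diatonic degree 7 is C#). C–E–G–Bb is a dominant-seventh chord — the form found in D minor, not the diatonic vii° (C#dim). Borrowed into D major it is written bVII7.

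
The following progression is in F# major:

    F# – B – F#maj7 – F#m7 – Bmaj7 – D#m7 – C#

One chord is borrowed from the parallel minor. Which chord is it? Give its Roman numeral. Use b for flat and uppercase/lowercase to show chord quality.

In F# major the diatonic chords are F#, G#m, A#m, B, C#, D#m, E#dim. F#, B, F#maj7, Bmaj7, D#m7 and C# all belong to that set. F#m7 (F#–A–C#–E) is not: scale degree 1 in F# major carries F# (I). In F# minor the chord on that degree is F#m7, so here it functions as i7, borrowed from the parallel minor.

i7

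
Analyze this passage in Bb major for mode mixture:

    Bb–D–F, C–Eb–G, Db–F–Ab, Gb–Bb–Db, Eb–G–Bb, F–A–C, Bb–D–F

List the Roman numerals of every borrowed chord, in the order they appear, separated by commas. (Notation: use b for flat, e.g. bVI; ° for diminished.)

bIII, bVI

Bb major has the diatonic set Bb, Cm, Dm, Eb, F, Gm, Adim. Of the given chords, Bb–D–F = Bb, C–Eb–G = Cm, Eb–G–Bb = Eb and F–A–C = F are diatonic. But Db–F–Ab is foreign: the diatonic iii on degree 3 is Dm, whereas Db comes from Bb minor. It is labeled bIII. Gb–Bb–Db is not: scale degree 6 in Bb major carries Gm (vi). In Bb minor the chord on that degree is Gb, so here it functions as bVI, borrowed from the parallel minor.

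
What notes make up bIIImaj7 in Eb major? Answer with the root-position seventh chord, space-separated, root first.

Gb Bb Db F

The root of bIIImaj7 is the lowered 3rd degree: G becomes Gb. Building the major-seventh chord from the parallel minor on Gb: Gb–Bb–Db–F.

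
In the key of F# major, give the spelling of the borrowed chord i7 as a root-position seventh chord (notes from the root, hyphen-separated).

F#-A-C#-E

i7 is built on scale degree 1, which is F# in both F# major and its parallel. Stacking thirds in F# minor on F# gives F#–A–C#–E.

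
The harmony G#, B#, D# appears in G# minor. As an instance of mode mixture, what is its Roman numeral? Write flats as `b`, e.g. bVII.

I

The root G# is the diatonic 1st degree of G# minor; the borrowing shows in the chord quality. The diatonic chord on degree 1 would be G#m (i), but G#–B#–D# is the major chord from G# major. As a borrowed chord it is labeled I.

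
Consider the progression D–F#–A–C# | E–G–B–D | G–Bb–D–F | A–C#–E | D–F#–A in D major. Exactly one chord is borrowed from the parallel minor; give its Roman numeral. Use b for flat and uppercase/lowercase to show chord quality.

D major has the diatonic set D, Em, F#m, G, A, Bm, C#dim. D–F#–A–C# = Dmaj7, E–G–B–D = Em7, A–C#–E = A and D–F#–A = D are all diatonic. But G–Bb–D–F is foreign: the diatonic IV on degree 4 is G, whereas Gm7 comes from D minor. It is labeled iv7.

iv7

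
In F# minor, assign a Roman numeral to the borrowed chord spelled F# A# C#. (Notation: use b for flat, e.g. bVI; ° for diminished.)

The root F# is the diatonic 1st degree of F# minor; the borrowing shows in the chord quality. F#–A#–C# is a major chord — the form found in F# major, not the diatonic i (F#m). Borrowed into F# minor it is written I.

I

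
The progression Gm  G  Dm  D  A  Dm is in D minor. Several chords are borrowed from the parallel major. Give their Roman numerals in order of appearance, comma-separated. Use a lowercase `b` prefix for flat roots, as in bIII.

The diatonic triads in D minor (with V from harmonic minor) are Dm, Edim, F, Gm, A, Bb, C. Gm, Dm and A all belong to that set. But G (G–B–D) is foreign: the diatonic iv on degree 4 is Gm, whereas G comes from D major. It is labeled IV. D (D–F#–A) is not: scale degree 1 in D minor carries Dm (i). In D major the chord on that degree is D, so here it functions as I, borrowed from the parallel major.

IV, I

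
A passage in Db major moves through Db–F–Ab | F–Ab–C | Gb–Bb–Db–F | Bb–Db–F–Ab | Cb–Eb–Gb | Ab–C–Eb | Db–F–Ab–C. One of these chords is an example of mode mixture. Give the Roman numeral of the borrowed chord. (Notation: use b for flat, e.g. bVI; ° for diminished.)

bVII

Db major has the diatonic set Db, Ebm, Fm, Gb, Ab, Bbm, Cdim. Of the given chords, Db–F–Ab = Db, F–Ab–C = Fm, Gb–Bb–Db–F = Gbmaj7, Bb–Db–F–Ab = Bbm7, Ab–C–Eb = Ab and Db–F–Ab–C = Dbmaj7 are diatonic. Cb–Eb–Gb doesn't fit — on degree 7 Db major would have Cdim (vii°). Cb is the degree-7 chord of Db minor, so it is the borrowed bVII.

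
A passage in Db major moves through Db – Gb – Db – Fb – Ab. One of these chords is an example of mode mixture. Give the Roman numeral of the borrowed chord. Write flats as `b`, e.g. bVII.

bIII

The diatonic triads in Db major are Db, Ebm, Fm, Gb, Ab, Bbm, Cdim. Db, Gb and Ab all belong to that set. Fb (Fb–Ab–Cb) is not: scale degree 3 in Db major carries Fm (iii). In Db minor the chord on that degree is Fb, so here it functions as bIII, borrowed from the parallel minor.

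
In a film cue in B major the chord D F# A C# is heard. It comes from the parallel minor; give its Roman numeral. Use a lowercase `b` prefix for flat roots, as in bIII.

D is the lowered form of scale degree 3 in B major (the diatonic degree 3 is D#). Diatonically B major has D#m (iii) on that degree; D–F#–A–C# is instead the major-seventh chord native to B minor, so it takes the label bIIImaj7.

bIIImaj7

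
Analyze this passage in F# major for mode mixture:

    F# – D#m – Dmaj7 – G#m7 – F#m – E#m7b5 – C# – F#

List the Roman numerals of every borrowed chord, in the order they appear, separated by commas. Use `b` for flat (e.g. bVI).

bVImaj7, i

In F# major the diatonic chords are F#, G#m, A#m, B, C#, D#m, E#dim. F#, D#m, G#m7, E#m7b5 and C# are all diatonic. Dmaj7 (D–F#–A–C#) is not: scale degree 6 in F# major carries D#m (vi). In F# minor the chord on that degree is Dmaj7, so here it functions as bVImaj7, borrowed from the parallel minor. F#m (F#–A–C#) is not: scale degree 1 in F# major carries F# (I). In F# minor the chord on that degree is F#m, so here it functions as i, borrowed from the parallel minor.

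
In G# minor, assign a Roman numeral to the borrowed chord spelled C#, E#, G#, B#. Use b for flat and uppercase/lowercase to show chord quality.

IVmaj7

C# is scale degree 4 in G# minor. C#–E#–G#–B# is a major-seventh chord — the form found in G# major, not the diatonic iv (C#m). Borrowed into G# minor it is written IVmaj7.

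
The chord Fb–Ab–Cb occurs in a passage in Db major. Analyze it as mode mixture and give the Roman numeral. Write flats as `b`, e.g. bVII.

In Db major scale degree 3 is F; Fb is its lowered form, from Db minor. The diatonic chord on degree 3 would be Fm (iii), but Fb–Ab–Cb is the major chord from Db minor. As a borrowed chord it is labeled bIII.

bIII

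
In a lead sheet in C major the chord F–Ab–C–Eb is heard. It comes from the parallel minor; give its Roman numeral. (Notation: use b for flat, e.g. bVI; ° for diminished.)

The root F is the diatonic 4th degree of C major; the borrowing shows in the chord quality. The diatonic chord on degree 4 would be F (IV), but F–Ab–C–Eb is the minor-seventh chord from C minor. As a borrowed chord it is labeled iv7.

iv7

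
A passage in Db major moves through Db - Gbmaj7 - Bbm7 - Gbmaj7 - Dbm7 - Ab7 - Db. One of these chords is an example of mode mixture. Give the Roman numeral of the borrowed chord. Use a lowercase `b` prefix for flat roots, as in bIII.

i7

In Db major the diatonic chords are Db, Ebm, Fm, Gb, Ab, Bbm, Cdim. Db, Gbmaj7, Bbm7 and Ab7 all belong to that set. Dbm7 (Db–Fb–Ab–Cb) is not: scale degree 1 in Db major carries Db (I). In Db minor the chord on that degree is Dbm7, so here it functions as i7, borrowed from the parallel minor.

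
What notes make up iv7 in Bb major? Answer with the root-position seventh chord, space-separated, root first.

Eb Gb Bb Db

iv7 is built on scale degree 4, which is Eb in both Bb major and its parallel. Stacking thirds in Bb minor on Eb gives Eb–Gb–Bb–Db.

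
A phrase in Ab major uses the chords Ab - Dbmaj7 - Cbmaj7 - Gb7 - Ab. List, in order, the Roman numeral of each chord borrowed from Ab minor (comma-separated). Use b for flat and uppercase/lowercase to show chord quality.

Ab major has the diatonic set Ab, Bbm, Cm, Db, Eb, Fm, Gdim. Of the given chords, Ab and Dbmaj7 are diatonic. But Cbmaj7 (Cb–Eb–Gb–Bb) is foreign: the diatonic iii on degree 3 is Cm, whereas Cbmaj7 comes from Ab minor. It is labeled bIIImaj7. But Gb7 (Gb–Bb–Db–Fb) is foreign: the diatonic vii° on degree 7 is Gdim, whereas Gb7 comes from Ab minor. It is labeled bVII7.

bIIImaj7, bVII7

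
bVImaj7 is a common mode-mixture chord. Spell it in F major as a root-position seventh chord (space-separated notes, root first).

Scale degree 6 in F major is D. bVImaj7 uses the lowered form, Db, taken from F minor. Stacking thirds in F minor on Db gives Db–F–Ab–C.

Db F Ab C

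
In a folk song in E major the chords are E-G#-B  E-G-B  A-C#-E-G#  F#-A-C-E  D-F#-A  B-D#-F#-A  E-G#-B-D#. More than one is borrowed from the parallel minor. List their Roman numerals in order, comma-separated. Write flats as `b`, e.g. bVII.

i, iiø7, bVII

In E major the diatonic chords are E, F#m, G#m, A, B, C#m, D#dim. E–G#–B = E, A–C#–E–G# = Amaj7, B–D#–F#–A = B7 and E–G#–B–D# = Emaj7 are all diatonic. E–G–B is not: scale degree 1 in E major carries E (I). In E minor the chord on that degree is Em, so here it functions as i, borrowed from the parallel minor. But F#–A–C–E is foreign: the diatonic ii on degree 2 is F#m, whereas F#m7b5 comes from E minor. It is labeled iiø7. D–F#–A doesn't fit — on degree 7 E major would have D#dim (vii°). D is the degree-7 chord of E minor, so it is the borrowed bVII.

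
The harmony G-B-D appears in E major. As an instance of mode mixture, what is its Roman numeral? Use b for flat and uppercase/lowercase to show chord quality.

bIII

G is the lowered form of scale degree 3 in E major (the diatonic degree 3 is G#). The diatonic chord on degree 3 would be G#m (iii), but G–B–D is the major chord from E minor. As a borrowed chord it is labeled bIII.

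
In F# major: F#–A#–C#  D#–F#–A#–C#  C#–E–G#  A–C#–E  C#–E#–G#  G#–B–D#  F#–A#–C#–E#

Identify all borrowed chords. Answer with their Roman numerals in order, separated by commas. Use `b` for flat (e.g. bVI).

The diatonic triads in F# major are F#, G#m, A#m, B, C#, D#m, E#dim. Of the given chords, F#–A#–C# = F#, D#–F#–A#–C# = D#m7, C#–E#–G# = C#, G#–B–D# = G#m and F#–A#–C#–E# = F#maj7 are diatonic. C#–E–G# doesn't fit — on degree 5 F# major would have C# (V). C#m is the degree-5 chord of F# minor, so it is the borrowed v. A–C#–E doesn't fit — on degree 3 F# major would have A#m (iii). A is the degree-3 chord of F# minor, so it is the borrowed bIII.

v, bIII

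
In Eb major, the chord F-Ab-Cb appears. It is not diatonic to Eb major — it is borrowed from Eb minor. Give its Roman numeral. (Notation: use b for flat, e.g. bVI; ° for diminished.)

ii°

The root F is the diatonic 2nd degree of Eb major; the borrowing shows in the chord quality. The diatonic chord on degree 2 would be Fm (ii), but F–Ab–Cb is the diminished chord from Eb minor. As a borrowed chord it is labeled ii°.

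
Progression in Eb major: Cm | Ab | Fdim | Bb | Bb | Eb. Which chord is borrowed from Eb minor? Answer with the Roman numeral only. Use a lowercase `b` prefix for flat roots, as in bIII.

Eb major has the diatonic set Eb, Fm, Gm, Ab, Bb, Cm, Ddim. Of the given chords, Cm, Ab, Bb and Eb are diatonic. Fdim (F–Ab–Cb) is not: scale degree 2 in Eb major carries Fm (ii). In Eb minor the chord on that degree is Fdim, so here it functions as ii°, borrowed from the parallel minor.

ii°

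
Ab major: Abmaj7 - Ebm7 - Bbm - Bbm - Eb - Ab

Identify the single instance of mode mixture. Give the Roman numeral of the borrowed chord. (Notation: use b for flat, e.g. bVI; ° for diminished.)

v7

The diatonic triads in Ab major are Ab, Bbm, Cm, Db, Eb, Fm, Gdim. Of the given chords, Abmaj7, Bbm, Eb and Ab are diatonic. But Ebm7 (Eb–Gb–Bb–Db) is foreign: the diatonic V on degree 5 is Eb, whereas Ebm7 comes from Ab minor. It is labeled v7.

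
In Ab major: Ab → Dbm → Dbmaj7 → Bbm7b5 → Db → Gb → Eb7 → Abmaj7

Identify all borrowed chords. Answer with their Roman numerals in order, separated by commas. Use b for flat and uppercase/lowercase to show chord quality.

Ab major has the diatonic set Ab, Bbm, Cm, Db, Eb, Fm, Gdim. Ab, Dbmaj7, Db, Eb7 and Abmaj7 all belong to that set. Dbm (Db–Fb–Ab) is not: scale degree 4 in Ab major carries Db (IV). In Ab minor the chord on that degree is Dbm, so here it functions as iv, borrowed from the parallel minor. But Bbm7b5 (Bb–Db–Fb–Ab) is foreign: the diatonic ii on degree 2 is Bbm, whereas Bbm7b5 comes from Ab minor. It is labeled iiø7. Gb (Gb–Bb–Db) doesn't fit — on degree 7 Ab major would have Gdim (vii°). Gb is the degree-7 chord of Ab minor, so it is the borrowed bVII.

iv, iiø7, bVII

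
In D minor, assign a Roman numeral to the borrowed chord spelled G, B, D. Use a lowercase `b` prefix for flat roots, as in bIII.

IV

G is scale degree 4 in D minor. The diatonic chord on degree 4 would be Gm (iv), but G–B–D is the major chord from D major. As a borrowed chord it is labeled IV.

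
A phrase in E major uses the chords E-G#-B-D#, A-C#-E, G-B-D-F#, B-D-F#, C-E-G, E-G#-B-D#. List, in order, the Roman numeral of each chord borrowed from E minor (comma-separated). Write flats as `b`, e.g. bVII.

E major has the diatonic set E, F#m, G#m, A, B, C#m, D#dim. E–G#–B–D# = Emaj7 and A–C#–E = A both belong to that set. But G–B–D–F# is foreign: the diatonic iii on degree 3 is G#m, whereas Gmaj7 comes from E minor. It is labeled bIIImaj7. B–D–F# is not: scale degree 5 in E major carries B (V). In E minor the chord on that degree is Bm, so here it functions as v, borrowed from the parallel minor. But C–E–G is foreign: the diatonic vi on degree 6 is C#m, whereas C comes from E minor. It is labeled bVI.

bIIImaj7, v, bVI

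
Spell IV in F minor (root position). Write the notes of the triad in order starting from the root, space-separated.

Bb D F

IV is built on scale degree 4, which is Bb in both F minor and its parallel. In F major the chord on Bb is Bb–D–F.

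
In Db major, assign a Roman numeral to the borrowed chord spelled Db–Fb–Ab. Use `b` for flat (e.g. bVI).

i

The root Db is the diatonic 1st degree of Db major; the borrowing shows in the chord quality. The diatonic chord on degree 1 would be Db (I), but Db–Fb–Ab is the minor chord from Db minor. As a borrowed chord it is labeled i.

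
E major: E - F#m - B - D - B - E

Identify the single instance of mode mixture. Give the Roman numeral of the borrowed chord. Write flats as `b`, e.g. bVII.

bVII

The diatonic triads in E major are E, F#m, G#m, A, B, C#m, D#dim. E, F#m and B are all diatonic. But D (D–F#–A) is foreign: the diatonic vii° on degree 7 is D#dim, whereas D comes from E minor. It is labeled bVII.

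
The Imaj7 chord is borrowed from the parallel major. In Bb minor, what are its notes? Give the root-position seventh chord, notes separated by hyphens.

The root, Bb, is scale degree 1 — the same note in Bb minor and Bb major; only the chord quality changes. Building the major-seventh chord from the parallel major on Bb: Bb–D–F–A.

Bb-D-F-A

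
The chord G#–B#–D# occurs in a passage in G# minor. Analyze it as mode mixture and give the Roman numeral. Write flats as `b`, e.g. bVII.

G# is scale degree 1 in G# minor. G#–B#–D# is a major chord — the form found in G# major, not the diatonic i (G#m). Borrowed into G# minor it is written I.

I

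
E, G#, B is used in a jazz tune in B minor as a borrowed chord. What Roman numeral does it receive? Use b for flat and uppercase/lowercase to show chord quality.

E is scale degree 4 in B minor. E–G#–B is a major chord — the form found in B major, not the diatonic iv (Em). Borrowed into B minor it is written IV.

IV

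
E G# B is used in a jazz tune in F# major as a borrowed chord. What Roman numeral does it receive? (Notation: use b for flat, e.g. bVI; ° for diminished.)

bVII

In F# major scale degree 7 is E#; E is its lowered form, from F# minor. E–G#–B is a major chord — the form found in F# minor, not the diatonic vii° (E#dim). Borrowed into F# major it is written bVII.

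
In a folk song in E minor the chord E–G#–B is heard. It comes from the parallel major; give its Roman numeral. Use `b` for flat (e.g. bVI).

The root E is the diatonic 1st degree of E minor; the borrowing shows in the chord quality. E–G#–B is a major chord — the form found in E major, not the diatonic i (Em). Borrowed into E minor it is written I.

I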